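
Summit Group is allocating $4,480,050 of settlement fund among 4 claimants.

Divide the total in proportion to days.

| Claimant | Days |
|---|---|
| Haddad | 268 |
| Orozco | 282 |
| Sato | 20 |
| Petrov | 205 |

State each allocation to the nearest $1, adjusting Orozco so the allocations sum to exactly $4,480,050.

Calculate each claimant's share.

Total days = 775.
Unrounded shares: Haddad 268/775 × $4,480,050 = 1,549,230.19; Orozco 282/775 × $4,480,050 = 1,630,160.13; Sato 20/775 × $4,480,050 = 115,614.19; Petrov 205/775 × $4,480,050 = 1,185,045.48.
At nearest $1: Haddad $1,549,230; Orozco $1,630,160; Sato $115,614; Petrov $1,185,045. Sum = $4,480,049.
Difference $4,480,050 − $4,480,049 = +$1 applied to Orozco: Orozco becomes $1,630,161.

Haddad: $1,549,230 | Orozco: $1,630,161 | Sato: $115,614 | Petrov: $1,185,045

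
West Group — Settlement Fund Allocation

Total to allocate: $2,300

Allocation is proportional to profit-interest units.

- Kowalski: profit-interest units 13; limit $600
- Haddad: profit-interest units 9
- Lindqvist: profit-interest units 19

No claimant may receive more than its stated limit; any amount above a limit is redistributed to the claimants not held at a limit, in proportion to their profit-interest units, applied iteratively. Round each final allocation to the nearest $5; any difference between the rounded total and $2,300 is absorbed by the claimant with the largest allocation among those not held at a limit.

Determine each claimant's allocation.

Combined profit-interest units = 41.
Unconstrained shares: Kowalski 729.27; Haddad 504.88; Lindqvist 1,065.85.
Capped: Kowalski ($600); balance $1,700 reallocated over remaining profit-interest units 28.
Redistributed shares: Haddad 546.43 → $545; Lindqvist 1,153.57 → $1,155.

Kowalski: $600 | Haddad: $545 | Lindqvist: $1,155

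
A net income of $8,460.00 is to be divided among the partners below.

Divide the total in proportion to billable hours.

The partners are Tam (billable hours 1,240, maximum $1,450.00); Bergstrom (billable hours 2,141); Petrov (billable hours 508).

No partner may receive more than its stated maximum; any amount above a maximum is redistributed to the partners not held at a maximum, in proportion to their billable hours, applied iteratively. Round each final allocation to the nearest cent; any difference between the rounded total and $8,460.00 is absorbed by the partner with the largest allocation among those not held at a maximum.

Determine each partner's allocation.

Tam: $1,450.00; Bergstrom: $5,665.69; Petrov: $1,344.31

Total billable hours = 3,889.
Pro-rata shares before constraints: Tam 2,697.4544; Bergstrom 4,657.4595; Petrov 1,105.0861.
Held at cap: Tam ($1,450.00); residual $7,010.00 reallocated over remaining billable hours 2,649.
Shares after redistribution: Bergstrom 5,665.6889 → $5,665.69; Petrov 1,344.3111 → $1,344.31.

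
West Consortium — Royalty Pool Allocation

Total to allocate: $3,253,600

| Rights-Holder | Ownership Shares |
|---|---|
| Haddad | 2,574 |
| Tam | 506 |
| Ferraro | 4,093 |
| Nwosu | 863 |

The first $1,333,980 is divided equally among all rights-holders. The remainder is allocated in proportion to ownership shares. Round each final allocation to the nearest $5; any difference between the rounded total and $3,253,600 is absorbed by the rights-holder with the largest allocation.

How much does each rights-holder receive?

Haddad: $948,365 | Tam: $454,365 | Ferraro: $1,311,225 | Nwosu: $539,645

First tranche $1,333,980 split equally: $333,495 each.
Remainder $1,919,620 by ownership shares (total 8,036): Haddad 614,870.82 → $614,870; Tam 120,872.04 → $120,870; Ferraro 977,725.82 → $977,725; Nwosu 206,151.33 → $206,150.
Rounding difference +$5 on remainder applied to Ferraro.
Totals: Haddad $333,495 + $614,870 = $948,365; Tam $333,495 + $120,870 = $454,365; Ferraro $333,495 + $977,730 = $1,311,225; Nwosu $333,495 + $206,150 = $539,645.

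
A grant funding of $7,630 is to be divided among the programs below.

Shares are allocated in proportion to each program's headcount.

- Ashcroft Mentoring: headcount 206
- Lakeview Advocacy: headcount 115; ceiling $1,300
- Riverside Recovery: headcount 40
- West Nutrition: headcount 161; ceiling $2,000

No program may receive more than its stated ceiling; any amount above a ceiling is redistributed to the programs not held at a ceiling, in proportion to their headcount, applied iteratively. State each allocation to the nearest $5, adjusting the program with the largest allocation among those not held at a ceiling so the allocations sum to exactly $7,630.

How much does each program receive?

Ashcroft Mentoring: $3,625; Lakeview Advocacy: $1,300; Riverside Recovery: $705; West Nutrition: $2,000

Headcount total: 522.
Proportional shares (ignoring caps): Ashcroft Mentoring 3,011.07; Lakeview Advocacy 1,680.94; Riverside Recovery 584.67; West Nutrition 2,353.31.
Cap binds for Lakeview Advocacy ($1,300), West Nutrition ($2,000); balance $4,330 reallocated over remaining headcount 246.
Remaining shares: Ashcroft Mentoring 3,625.93 → $3,625; Riverside Recovery 704.07 → $705.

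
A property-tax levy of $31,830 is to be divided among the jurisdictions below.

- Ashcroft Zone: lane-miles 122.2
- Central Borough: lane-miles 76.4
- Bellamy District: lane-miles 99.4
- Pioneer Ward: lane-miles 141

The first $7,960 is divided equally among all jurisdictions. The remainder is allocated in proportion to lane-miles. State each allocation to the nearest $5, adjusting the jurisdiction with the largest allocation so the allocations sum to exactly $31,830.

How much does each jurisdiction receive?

$7,960 shared equally gives $1,990 per jurisdiction.
Remainder $23,870 by lane-miles (total 439): Ashcroft Zone 6,644.45 → $6,645; Central Borough 4,154.14 → $4,155; Bellamy District 5,404.73 → $5,405; Pioneer Ward 7,666.67 → $7,665.
Totals: Ashcroft Zone $1,990 + $6,645 = $8,635; Central Borough $1,990 + $4,155 = $6,145; Bellamy District $1,990 + $5,405 = $7,395; Pioneer Ward $1,990 + $7,665 = $9,655.

Ashcroft Zone: $8,635 · Central Borough: $6,145 · Bellamy District: $7,395 · Pioneer Ward: $9,655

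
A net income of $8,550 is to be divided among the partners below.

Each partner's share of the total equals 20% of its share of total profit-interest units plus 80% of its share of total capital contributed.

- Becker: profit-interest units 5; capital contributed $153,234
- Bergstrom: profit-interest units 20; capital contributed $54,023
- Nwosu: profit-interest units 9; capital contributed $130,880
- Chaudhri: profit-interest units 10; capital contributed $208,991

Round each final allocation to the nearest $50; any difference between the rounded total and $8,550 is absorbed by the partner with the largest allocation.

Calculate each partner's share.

Becker: $2,100 · Bergstrom: $1,450 · Nwosu: $2,000 · Chaudhri: $3,000

Totals — profit-interest units 44, capital contributed 547,128.
Combined weights (20% profit-interest units + 80% capital contributed): Becker 0.2468; Bergstrom 0.1699; Nwosu 0.2323; Chaudhri 0.3510.
Raw shares: Becker 2,110.00; Bergstrom 1,452.65; Nwosu 1,985.99; Chaudhri 3,001.37.
At nearest $50: Becker $2,100; Bergstrom $1,450; Nwosu $2,000; Chaudhri $3,000. Sum = $8,550.
No rounding difference to absorb.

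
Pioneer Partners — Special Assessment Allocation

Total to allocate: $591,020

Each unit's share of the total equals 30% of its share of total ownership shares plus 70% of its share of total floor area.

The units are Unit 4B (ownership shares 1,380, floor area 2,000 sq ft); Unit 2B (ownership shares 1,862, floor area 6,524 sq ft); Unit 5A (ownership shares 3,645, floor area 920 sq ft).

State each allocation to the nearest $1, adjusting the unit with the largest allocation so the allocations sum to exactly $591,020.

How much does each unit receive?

Ownership shares total 6,887; floor area total 9,444.
Combined weights (30% ownership shares + 70% floor area): Unit 4B 0.2084; Unit 2B 0.5647; Unit 5A 0.2270.
Raw shares: Unit 4B 123,142.28; Unit 2B 333,734.59; Unit 5A 134,143.13.
Rounded to nearest $1: Unit 4B $123,142; Unit 2B $333,735; Unit 5A $134,143. Sum = $591,020.
Rounded total matches; no reconciliation needed.

Unit 4B: $123,142; Unit 2B: $333,735; Unit 5A: $134,143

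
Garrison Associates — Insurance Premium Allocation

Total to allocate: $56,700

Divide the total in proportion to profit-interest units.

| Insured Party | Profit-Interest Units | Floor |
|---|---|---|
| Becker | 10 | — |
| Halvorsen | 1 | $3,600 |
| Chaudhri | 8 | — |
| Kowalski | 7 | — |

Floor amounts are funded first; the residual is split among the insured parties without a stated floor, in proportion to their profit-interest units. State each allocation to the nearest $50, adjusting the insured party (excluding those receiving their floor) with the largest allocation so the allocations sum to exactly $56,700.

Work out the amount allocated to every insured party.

Becker: $21,250 · Halvorsen: $3,600 · Chaudhri: $17,000 · Kowalski: $14,850

Fund the minimums — Halvorsen $3,600. Residual $53,100.
Residual split over remaining profit-interest units 25: Becker 21,240.00 → $21,250; Chaudhri 16,992.00 → $17,000; Kowalski 14,868.00 → $14,850.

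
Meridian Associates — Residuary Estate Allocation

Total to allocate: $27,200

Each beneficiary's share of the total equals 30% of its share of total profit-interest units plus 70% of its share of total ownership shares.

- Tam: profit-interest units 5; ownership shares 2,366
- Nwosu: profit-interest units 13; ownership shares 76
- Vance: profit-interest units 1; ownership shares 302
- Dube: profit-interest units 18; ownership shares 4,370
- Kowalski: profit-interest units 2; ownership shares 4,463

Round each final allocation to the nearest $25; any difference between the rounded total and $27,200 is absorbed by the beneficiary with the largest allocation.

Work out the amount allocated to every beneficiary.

Totals — profit-interest units 39, ownership shares 11,577.
Composite weights (30% profit-interest units + 70% ownership shares): Tam 0.1815; Nwosu 0.1046; Vance 0.0260; Dube 0.4027; Kowalski 0.2852.
Unrounded shares: Tam 4,937.37; Nwosu 2,844.99; Vance 705.91; Dube 10,953.23; Kowalski 7,758.49.
At nearest $25: Tam $4,925; Nwosu $2,850; Vance $700; Dube $10,950; Kowalski $7,750. Sum = $27,175.
Difference $27,200 − $27,175 = +$25 applied to largest allocation (Dube): Dube becomes $10,975.

Tam: $4,925 · Nwosu: $2,850 · Vance: $700 · Dube: $10,975 · Kowalski: $7,750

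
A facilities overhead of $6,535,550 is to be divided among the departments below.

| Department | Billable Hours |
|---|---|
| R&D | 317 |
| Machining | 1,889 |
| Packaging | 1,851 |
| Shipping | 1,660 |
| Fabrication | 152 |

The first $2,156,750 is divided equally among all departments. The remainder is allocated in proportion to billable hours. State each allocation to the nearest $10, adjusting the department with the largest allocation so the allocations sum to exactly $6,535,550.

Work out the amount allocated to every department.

R&D: $667,860; Machining: $1,840,710; Packaging: $1,812,360; Shipping: $1,669,860; Fabrication: $544,760

First tranche $2,156,750 split equally: $431,350 each.
Remainder $4,378,800 by billable hours (total 5,869): R&D 236,510.41 → $236,510; Machining 1,409,363.30 → $1,409,360; Packaging 1,381,011.89 → $1,381,010; Shipping 1,238,508.77 → $1,238,510; Fabrication 113,405.62 → $113,410.
Totals: R&D $431,350 + $236,510 = $667,860; Machining $431,350 + $1,409,360 = $1,840,710; Packaging $431,350 + $1,381,010 = $1,812,360; Shipping $431,350 + $1,238,510 = $1,669,860; Fabrication $431,350 + $113,410 = $544,760.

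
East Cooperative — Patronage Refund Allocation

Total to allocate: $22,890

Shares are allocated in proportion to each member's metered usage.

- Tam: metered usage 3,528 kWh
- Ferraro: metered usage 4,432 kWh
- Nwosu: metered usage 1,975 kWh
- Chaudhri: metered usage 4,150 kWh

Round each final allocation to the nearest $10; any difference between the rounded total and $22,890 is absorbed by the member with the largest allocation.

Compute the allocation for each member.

Metered usage total: 14,085.
Proportional shares: Tam 3,528/14,085 × $22,890 = 5,733.47; Ferraro 4,432/14,085 × $22,890 = 7,202.59; Nwosu 1,975/14,085 × $22,890 = 3,209.64; Chaudhri 4,150/14,085 × $22,890 = 6,744.30.
At nearest $10: Tam $5,730; Ferraro $7,200; Nwosu $3,210; Chaudhri $6,740. Sum = $22,880.
Difference $22,890 − $22,880 = +$10 applied to largest allocation (Ferraro): Ferraro becomes $7,210.

Tam: $5,730 | Ferraro: $7,210 | Nwosu: $3,210 | Chaudhri: $6,740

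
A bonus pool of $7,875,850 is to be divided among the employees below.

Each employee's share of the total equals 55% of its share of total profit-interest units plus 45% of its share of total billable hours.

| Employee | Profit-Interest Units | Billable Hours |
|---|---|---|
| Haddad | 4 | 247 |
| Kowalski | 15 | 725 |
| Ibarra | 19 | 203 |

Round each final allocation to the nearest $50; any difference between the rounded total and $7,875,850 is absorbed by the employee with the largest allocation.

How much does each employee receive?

Profit-interest units total 38; billable hours total 1,175.
Composite weights (55% profit-interest units + 45% billable hours): Haddad 0.1525; Kowalski 0.4948; Ibarra 0.3527.
Raw shares: Haddad 1,200,992.16; Kowalski 3,896,693.65; Ibarra 2,778,164.19.
Rounded to nearest $50: Haddad $1,201,000; Kowalski $3,896,700; Ibarra $2,778,150. Sum = $7,875,850.
Sum already equals the total — no adjustment.

Haddad: $1,201,000 · Kowalski: $3,896,700 · Ibarra: $2,778,150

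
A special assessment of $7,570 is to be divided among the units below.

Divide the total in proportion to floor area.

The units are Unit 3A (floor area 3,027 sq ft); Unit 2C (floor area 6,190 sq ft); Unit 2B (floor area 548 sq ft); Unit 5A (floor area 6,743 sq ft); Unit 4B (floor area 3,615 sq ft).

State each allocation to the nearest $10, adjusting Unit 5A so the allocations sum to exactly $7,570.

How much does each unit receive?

Unit 3A: $1,140 · Unit 2C: $2,330 · Unit 2B: $210 · Unit 5A: $2,530 · Unit 4B: $1,360

Combined floor area = 20,123.
Unrounded shares: Unit 3A 3,027/20,123 × $7,570 = 1,138.72; Unit 2C 6,190/20,123 × $7,570 = 2,328.59; Unit 2B 548/20,123 × $7,570 = 206.15; Unit 5A 6,743/20,123 × $7,570 = 2,536.63; Unit 4B 3,615/20,123 × $7,570 = 1,359.91.
Rounded to nearest $10: Unit 3A $1,140; Unit 2C $2,330; Unit 2B $210; Unit 5A $2,540; Unit 4B $1,360. Sum = $7,580.
Difference $7,570 − $7,580 = −$10 applied to Unit 5A: Unit 5A becomes $2,530.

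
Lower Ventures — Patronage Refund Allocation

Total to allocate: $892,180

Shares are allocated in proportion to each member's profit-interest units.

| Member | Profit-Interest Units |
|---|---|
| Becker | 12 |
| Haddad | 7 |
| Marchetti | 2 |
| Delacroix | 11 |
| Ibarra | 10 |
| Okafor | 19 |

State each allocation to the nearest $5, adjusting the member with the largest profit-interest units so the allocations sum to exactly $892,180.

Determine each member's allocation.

Combined profit-interest units = 61.
Pro-rata amounts: Becker 12/61 × $892,180 = 175,510.82; Haddad 7/61 × $892,180 = 102,381.31; Marchetti 2/61 × $892,180 = 29,251.80; Delacroix 11/61 × $892,180 = 160,884.92; Ibarra 10/61 × $892,180 = 146,259.02; Okafor 19/61 × $892,180 = 277,892.13.
After rounding ($5): Becker $175,510; Haddad $102,380; Marchetti $29,250; Delacroix $160,885; Ibarra $146,260; Okafor $277,890. Sum = $892,175.
Difference $892,180 − $892,175 = +$5 applied to largest profit-interest units (Okafor): Okafor becomes $277,895.

Becker: $175,510 | Haddad: $102,380 | Marchetti: $29,250 | Delacroix: $160,885 | Ibarra: $146,260 | Okafor: $277,895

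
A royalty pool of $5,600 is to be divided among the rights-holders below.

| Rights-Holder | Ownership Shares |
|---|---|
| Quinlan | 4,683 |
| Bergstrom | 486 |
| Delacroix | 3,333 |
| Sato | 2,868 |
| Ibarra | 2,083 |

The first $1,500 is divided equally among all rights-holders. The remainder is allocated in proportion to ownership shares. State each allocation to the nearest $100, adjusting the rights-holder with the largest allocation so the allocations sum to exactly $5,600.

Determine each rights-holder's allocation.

First tranche $1,500 split equally: $300 each.
Remainder $4,100 by ownership shares (total 13,453): Quinlan 1,427.21 → $1,400; Bergstrom 148.12 → $100; Delacroix 1,015.78 → $1,000; Sato 874.07 → $900; Ibarra 634.82 → $600.
Rounding difference +$100 on remainder applied to Quinlan.
Totals: Quinlan $300 + $1,500 = $1,800; Bergstrom $300 + $100 = $400; Delacroix $300 + $1,000 = $1,300; Sato $300 + $900 = $1,200; Ibarra $300 + $600 = $900.

Quinlan: $1,800 · Bergstrom: $400 · Delacroix: $1,300 · Sato: $1,200 · Ibarra: $900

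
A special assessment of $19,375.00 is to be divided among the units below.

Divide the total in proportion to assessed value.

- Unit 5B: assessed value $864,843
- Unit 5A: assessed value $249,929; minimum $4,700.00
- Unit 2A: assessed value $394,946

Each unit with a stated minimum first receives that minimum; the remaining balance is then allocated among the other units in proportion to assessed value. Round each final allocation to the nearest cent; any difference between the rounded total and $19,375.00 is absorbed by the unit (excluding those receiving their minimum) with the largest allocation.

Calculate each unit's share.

Minimums first: Unit 5A $4,700.00. Remaining pool $14,675.00.
Remaining pool split over remaining assessed value 1,259,789: Unit 5B 10,074.3625 → $10,074.36; Unit 2A 4,600.6375 → $4,600.64.

Unit 5B: $10,074.36; Unit 5A: $4,700.00; Unit 2A: $4,600.64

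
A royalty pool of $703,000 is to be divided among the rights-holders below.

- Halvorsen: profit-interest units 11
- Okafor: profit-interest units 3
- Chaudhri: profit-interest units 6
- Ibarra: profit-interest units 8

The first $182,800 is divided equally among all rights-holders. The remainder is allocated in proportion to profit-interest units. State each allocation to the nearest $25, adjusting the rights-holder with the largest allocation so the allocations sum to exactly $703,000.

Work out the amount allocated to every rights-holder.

First tranche $182,800 split equally: $45,700 each.
Remainder $520,200 by profit-interest units (total 28): Halvorsen 204,364.29 → $204,375; Okafor 55,735.71 → $55,725; Chaudhri 111,471.43 → $111,475; Ibarra 148,628.57 → $148,625.
Totals: Halvorsen $45,700 + $204,375 = $250,075; Okafor $45,700 + $55,725 = $101,425; Chaudhri $45,700 + $111,475 = $157,175; Ibarra $45,700 + $148,625 = $194,325.

Halvorsen: $250,075 | Okafor: $101,425 | Chaudhri: $157,175 | Ibarra: $194,325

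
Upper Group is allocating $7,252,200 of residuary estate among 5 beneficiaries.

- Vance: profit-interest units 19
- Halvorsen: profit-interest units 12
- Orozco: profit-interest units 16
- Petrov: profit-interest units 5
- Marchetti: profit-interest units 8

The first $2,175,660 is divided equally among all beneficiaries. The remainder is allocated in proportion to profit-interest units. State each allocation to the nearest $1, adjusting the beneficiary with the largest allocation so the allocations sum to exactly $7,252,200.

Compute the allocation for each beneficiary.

$2,175,660 shared equally gives $435,132 per beneficiary.
Remainder $5,076,540 by profit-interest units (total 60): Vance 1,607,571.00 → $1,607,571; Halvorsen 1,015,308.00 → $1,015,308; Orozco 1,353,744.00 → $1,353,744; Petrov 423,045.00 → $423,045; Marchetti 676,872.00 → $676,872.
Totals: Vance $435,132 + $1,607,571 = $2,042,703; Halvorsen $435,132 + $1,015,308 = $1,450,440; Orozco $435,132 + $1,353,744 = $1,788,876; Petrov $435,132 + $423,045 = $858,177; Marchetti $435,132 + $676,872 = $1,112,004.

Vance: $2,042,703 | Halvorsen: $1,450,440 | Orozco: $1,788,876 | Petrov: $858,177 | Marchetti: $1,112,004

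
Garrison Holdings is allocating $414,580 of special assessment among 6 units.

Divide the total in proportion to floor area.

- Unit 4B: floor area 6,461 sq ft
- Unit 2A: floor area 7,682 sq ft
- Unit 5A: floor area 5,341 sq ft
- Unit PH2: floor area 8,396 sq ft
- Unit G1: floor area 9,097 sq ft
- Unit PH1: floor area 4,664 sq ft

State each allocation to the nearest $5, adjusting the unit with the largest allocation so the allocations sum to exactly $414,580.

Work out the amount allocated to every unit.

Unit 4B: $64,325; Unit 2A: $76,480; Unit 5A: $53,175; Unit PH2: $83,590; Unit G1: $90,575; Unit PH1: $46,435

Total floor area = 41,641.
Proportional shares: Unit 4B 6,461/41,641 × $414,580 = 64,326.06; Unit 2A 7,682/41,641 × $414,580 = 76,482.40; Unit 5A 5,341/41,641 × $414,580 = 53,175.28; Unit PH2 8,396/41,641 × $414,580 = 83,591.02; Unit G1 9,097/41,641 × $414,580 = 90,570.21; Unit PH1 4,664/41,641 × $414,580 = 46,435.03.
At nearest $5: Unit 4B $64,325; Unit 2A $76,480; Unit 5A $53,175; Unit PH2 $83,590; Unit G1 $90,570; Unit PH1 $46,435. Sum = $414,575.
Difference $414,580 − $414,575 = +$5 applied to largest allocation (Unit G1): Unit G1 becomes $90,575.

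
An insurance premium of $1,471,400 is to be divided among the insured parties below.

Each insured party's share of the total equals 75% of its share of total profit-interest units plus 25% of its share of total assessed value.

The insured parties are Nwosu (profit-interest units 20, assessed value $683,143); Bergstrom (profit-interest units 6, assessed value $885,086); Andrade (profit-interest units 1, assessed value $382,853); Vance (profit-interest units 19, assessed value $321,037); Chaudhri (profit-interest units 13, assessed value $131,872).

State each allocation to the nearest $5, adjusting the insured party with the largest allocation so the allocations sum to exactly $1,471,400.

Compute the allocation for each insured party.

Totals — profit-interest units 59, assessed value 2,403,991.
Blended shares (75% profit-interest units + 25% assessed value): Nwosu 0.3253; Bergstrom 0.1683; Andrade 0.0525; Vance 0.2749; Chaudhri 0.1790.
Pro-rata amounts: Nwosu 478,616.81; Bergstrom 247,658.08; Andrade 77,287.02; Vance 404,504.43; Chaudhri 263,333.66.
Rounded to nearest $5: Nwosu $478,615; Bergstrom $247,660; Andrade $77,285; Vance $404,505; Chaudhri $263,335. Sum = $1,471,400.
No rounding difference to absorb.

Nwosu: $478,615; Bergstrom: $247,660; Andrade: $77,285; Vance: $404,505; Chaudhri: $263,335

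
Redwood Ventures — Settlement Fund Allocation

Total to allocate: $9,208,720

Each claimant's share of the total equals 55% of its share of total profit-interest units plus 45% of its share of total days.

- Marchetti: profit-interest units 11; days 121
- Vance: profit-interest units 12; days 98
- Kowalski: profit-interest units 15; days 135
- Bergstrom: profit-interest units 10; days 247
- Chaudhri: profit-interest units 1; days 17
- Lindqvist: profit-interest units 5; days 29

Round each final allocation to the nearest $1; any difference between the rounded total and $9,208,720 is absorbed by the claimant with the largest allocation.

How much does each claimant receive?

Profit-interest units total 54; days total 647.
Blended shares (55% profit-interest units + 45% days): Marchetti 0.1962; Vance 0.1904; Kowalski 0.2467; Bergstrom 0.2736; Chaudhri 0.0220; Lindqvist 0.0711.
Unrounded shares: Marchetti 1,806,701.94; Vance 1,753,183.41; Kowalski 2,271,539.62; Bergstrom 2,519,917.81; Chaudhri 202,674.60; Lindqvist 654,702.62.
After rounding ($1): Marchetti $1,806,702; Vance $1,753,183; Kowalski $2,271,540; Bergstrom $2,519,918; Chaudhri $202,675; Lindqvist $654,703. Sum = $9,208,721.
Difference $9,208,720 − $9,208,721 = −$1 applied to largest allocation (Bergstrom): Bergstrom becomes $2,519,917.

Marchetti: $1,806,702 | Vance: $1,753,183 | Kowalski: $2,271,540 | Bergstrom: $2,519,917 | Chaudhri: $202,675 | Lindqvist: $654,703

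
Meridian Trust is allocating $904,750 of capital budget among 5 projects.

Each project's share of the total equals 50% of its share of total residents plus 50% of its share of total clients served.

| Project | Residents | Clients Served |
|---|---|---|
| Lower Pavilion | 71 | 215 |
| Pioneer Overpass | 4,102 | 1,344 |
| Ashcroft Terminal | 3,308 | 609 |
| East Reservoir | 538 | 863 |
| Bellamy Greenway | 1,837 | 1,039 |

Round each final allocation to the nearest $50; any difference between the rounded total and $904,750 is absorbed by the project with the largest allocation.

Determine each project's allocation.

Lower Pavilion: $27,150; Pioneer Overpass: $337,700; Ashcroft Terminal: $219,500; East Reservoir: $120,600; Bellamy Greenway: $199,800

Totals — residents 9,856, clients served 4,070.
Combined weights (50% residents + 50% clients served): Lower Pavilion 0.0300; Pioneer Overpass 0.3732; Ashcroft Terminal 0.2426; East Reservoir 0.1333; Bellamy Greenway 0.2208.
Pro-rata amounts: Lower Pavilion 27,155.75; Pioneer Overpass 337,659.17; Ashcroft Terminal 219,521.56; East Reservoir 120,614.64; Bellamy Greenway 199,798.88.
At nearest $50: Lower Pavilion $27,150; Pioneer Overpass $337,650; Ashcroft Terminal $219,500; East Reservoir $120,600; Bellamy Greenway $199,800. Sum = $904,700.
Difference $904,750 − $904,700 = +$50 applied to largest allocation (Pioneer Overpass): Pioneer Overpass becomes $337,700.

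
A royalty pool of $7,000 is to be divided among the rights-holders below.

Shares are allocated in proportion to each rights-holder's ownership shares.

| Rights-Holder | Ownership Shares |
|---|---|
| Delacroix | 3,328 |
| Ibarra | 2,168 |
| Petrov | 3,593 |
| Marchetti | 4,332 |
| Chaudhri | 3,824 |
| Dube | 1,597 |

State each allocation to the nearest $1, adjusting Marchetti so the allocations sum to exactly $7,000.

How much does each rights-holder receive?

Sum of ownership shares: 18,842.
Pro-rata amounts: Delacroix 3,328/18,842 × $7,000 = 1,236.39; Ibarra 2,168/18,842 × $7,000 = 805.43; Petrov 3,593/18,842 × $7,000 = 1,334.84; Marchetti 4,332/18,842 × $7,000 = 1,609.38; Chaudhri 3,824/18,842 × $7,000 = 1,420.66; Dube 1,597/18,842 × $7,000 = 593.30.
At nearest $1: Delacroix $1,236; Ibarra $805; Petrov $1,335; Marchetti $1,609; Chaudhri $1,421; Dube $593. Sum = $6,999.
Difference $7,000 − $6,999 = +$1 applied to Marchetti: Marchetti becomes $1,610.

Delacroix: $1,236; Ibarra: $805; Petrov: $1,335; Marchetti: $1,610; Chaudhri: $1,421; Dube: $593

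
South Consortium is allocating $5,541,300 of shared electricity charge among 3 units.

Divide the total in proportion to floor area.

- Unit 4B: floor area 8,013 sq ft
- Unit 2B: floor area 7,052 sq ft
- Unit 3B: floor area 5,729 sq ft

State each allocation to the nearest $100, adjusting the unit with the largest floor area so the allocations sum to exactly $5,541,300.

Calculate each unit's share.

Floor area total: 8,013 + 7,052 + 5,729 = 20,794.
Proportional shares: Unit 4B 2,135,348.51; Unit 2B 1,879,255.92; Unit 3B 1,526,695.57.
At nearest $100: Unit 4B $2,135,300; Unit 2B $1,879,300; Unit 3B $1,526,700. Sum = $5,541,300.
No rounding difference to absorb.

Unit 4B: $2,135,300; Unit 2B: $1,879,300; Unit 3B: $1,526,700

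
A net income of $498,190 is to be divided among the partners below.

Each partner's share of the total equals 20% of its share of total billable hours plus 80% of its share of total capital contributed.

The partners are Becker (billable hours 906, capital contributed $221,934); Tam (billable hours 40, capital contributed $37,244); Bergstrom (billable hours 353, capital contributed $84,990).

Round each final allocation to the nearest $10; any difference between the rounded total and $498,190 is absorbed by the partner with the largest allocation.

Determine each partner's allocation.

Becker: $326,490; Tam: $46,200; Bergstrom: $125,500

Totals — billable hours 1,299, capital contributed 344,168.
Blended shares (20% billable hours + 80% capital contributed): Becker 0.6554; Tam 0.0927; Bergstrom 0.2519.
Raw shares: Becker 326,496.57; Tam 46,197.29; Bergstrom 125,496.14.
At nearest $10: Becker $326,500; Tam $46,200; Bergstrom $125,500. Sum = $498,200.
Difference $498,190 − $498,200 = −$10 applied to largest allocation (Becker): Becker becomes $326,490.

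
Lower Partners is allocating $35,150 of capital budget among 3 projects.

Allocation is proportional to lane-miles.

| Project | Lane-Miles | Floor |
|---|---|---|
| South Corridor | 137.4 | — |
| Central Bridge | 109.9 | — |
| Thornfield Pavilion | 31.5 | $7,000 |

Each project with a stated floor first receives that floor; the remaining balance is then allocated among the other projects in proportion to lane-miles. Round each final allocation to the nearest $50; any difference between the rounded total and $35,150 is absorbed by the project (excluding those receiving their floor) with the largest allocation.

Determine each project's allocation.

Minimums first: Thornfield Pavilion $7,000. Balance $28,150.
Balance split over remaining lane-miles 247.3: South Corridor 15,640.15 → $15,650; Central Bridge 12,509.85 → $12,500.

South Corridor: $15,650 | Central Bridge: $12,500 | Thornfield Pavilion: $7,000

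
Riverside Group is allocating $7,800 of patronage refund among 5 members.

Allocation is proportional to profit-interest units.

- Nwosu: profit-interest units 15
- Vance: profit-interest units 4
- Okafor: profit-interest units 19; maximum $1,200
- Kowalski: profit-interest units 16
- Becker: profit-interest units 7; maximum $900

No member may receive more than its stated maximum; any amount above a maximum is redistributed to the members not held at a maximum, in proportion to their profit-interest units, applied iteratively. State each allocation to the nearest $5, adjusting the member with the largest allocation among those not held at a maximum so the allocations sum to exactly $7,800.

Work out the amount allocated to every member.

Nwosu: $2,445 · Vance: $650 · Okafor: $1,200 · Kowalski: $2,605 · Becker: $900

Profit-interest units total: 61.
Proportional shares (ignoring caps): Nwosu 1,918.03; Vance 511.48; Okafor 2,429.51; Kowalski 2,045.90; Becker 895.08.
Held at cap: Okafor ($1,200); remaining pool $6,600 reallocated over remaining profit-interest units 42.
Held at cap: Becker ($900); remaining pool $5,700 reallocated over remaining profit-interest units 35.
Shares after redistribution: Nwosu 2,442.86 → $2,445; Vance 651.43 → $650; Kowalski 2,605.71 → $2,605.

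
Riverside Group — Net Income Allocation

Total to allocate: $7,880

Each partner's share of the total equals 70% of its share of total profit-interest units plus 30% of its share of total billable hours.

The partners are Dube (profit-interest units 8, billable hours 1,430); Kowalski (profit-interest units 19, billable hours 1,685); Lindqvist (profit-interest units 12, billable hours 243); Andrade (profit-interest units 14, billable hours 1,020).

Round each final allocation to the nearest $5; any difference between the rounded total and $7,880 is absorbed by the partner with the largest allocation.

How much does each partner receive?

Dube: $1,605; Kowalski: $2,885; Lindqvist: $1,380; Andrade: $2,010

Profit-interest units total 53; billable hours total 4,378.
Composite weights (70% profit-interest units + 30% billable hours): Dube 0.2037; Kowalski 0.3664; Lindqvist 0.1751; Andrade 0.2548.
Proportional shares: Dube 1,604.76; Kowalski 2,887.29; Lindqvist 1,380.12; Andrade 2,007.83.
Rounded to nearest $5: Dube $1,605; Kowalski $2,885; Lindqvist $1,380; Andrade $2,010. Sum = $7,880.
Rounded total matches; no reconciliation needed.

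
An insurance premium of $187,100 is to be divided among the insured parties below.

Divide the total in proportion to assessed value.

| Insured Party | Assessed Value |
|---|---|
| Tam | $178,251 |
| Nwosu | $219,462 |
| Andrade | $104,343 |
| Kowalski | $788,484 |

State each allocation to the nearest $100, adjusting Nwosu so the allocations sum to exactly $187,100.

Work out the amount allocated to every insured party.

Tam: $25,800; Nwosu: $31,900; Andrade: $15,100; Kowalski: $114,300

Sum of assessed value: 1,290,540.
Proportional shares: Tam 178,251/1,290,540 × $187,100 = 25,842.49; Nwosu 219,462/1,290,540 × $187,100 = 31,817.18; Andrade 104,343/1,290,540 × $187,100 = 15,127.45; Kowalski 788,484/1,290,540 × $187,100 = 114,312.89.
At nearest $100: Tam $25,800; Nwosu $31,800; Andrade $15,100; Kowalski $114,300. Sum = $187,000.
Difference $187,100 − $187,000 = +$100 applied to Nwosu: Nwosu becomes $31,900.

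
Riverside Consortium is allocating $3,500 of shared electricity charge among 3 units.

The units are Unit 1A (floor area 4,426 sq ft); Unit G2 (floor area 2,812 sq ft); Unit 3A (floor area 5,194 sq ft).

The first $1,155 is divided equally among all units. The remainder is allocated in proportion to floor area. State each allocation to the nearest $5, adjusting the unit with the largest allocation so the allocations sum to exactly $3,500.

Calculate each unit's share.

$1,155 shared equally gives $385 per unit.
Remainder $2,345 by floor area (total 12,432): Unit 1A 834.86 → $835; Unit G2 530.42 → $530; Unit 3A 979.72 → $980.
Totals: Unit 1A $385 + $835 = $1,220; Unit G2 $385 + $530 = $915; Unit 3A $385 + $980 = $1,365.

Unit 1A: $1,220 · Unit G2: $915 · Unit 3A: $1,365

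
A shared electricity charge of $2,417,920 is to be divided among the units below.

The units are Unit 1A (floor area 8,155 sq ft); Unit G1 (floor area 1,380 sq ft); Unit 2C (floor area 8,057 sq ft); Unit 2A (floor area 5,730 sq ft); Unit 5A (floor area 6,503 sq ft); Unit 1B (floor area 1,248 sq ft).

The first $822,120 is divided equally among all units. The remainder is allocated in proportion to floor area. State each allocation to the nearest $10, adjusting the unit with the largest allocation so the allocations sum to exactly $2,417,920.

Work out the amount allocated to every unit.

Unit 1A: $555,840; Unit G1: $207,890; Unit 2C: $550,800; Unit 2A: $431,290; Unit 5A: $470,990; Unit 1B: $201,110

$822,120 shared equally gives $137,020 per unit.
Remainder $1,595,800 by floor area (total 31,073): Unit 1A 418,812.12 → $418,810; Unit G1 70,871.95 → $70,870; Unit 2C 413,779.18 → $413,780; Unit 2A 294,272.65 → $294,270; Unit 5A 333,971.21 → $333,970; Unit 1B 64,092.89 → $64,090.
Rounding difference +$10 on remainder applied to Unit 1A.
Totals: Unit 1A $137,020 + $418,820 = $555,840; Unit G1 $137,020 + $70,870 = $207,890; Unit 2C $137,020 + $413,780 = $550,800; Unit 2A $137,020 + $294,270 = $431,290; Unit 5A $137,020 + $333,970 = $470,990; Unit 1B $137,020 + $64,090 = $201,110.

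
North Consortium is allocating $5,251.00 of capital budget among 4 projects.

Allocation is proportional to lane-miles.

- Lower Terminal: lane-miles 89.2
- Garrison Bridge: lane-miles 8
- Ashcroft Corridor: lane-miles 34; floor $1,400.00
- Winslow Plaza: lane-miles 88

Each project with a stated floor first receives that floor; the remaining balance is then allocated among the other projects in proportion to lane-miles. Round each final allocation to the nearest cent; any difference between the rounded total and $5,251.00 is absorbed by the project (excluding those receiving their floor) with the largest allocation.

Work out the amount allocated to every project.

Minimums first: Ashcroft Corridor $1,400.00. Balance $3,851.00.
Balance split over remaining lane-miles 185.2: Lower Terminal 1,854.8013 → $1,854.80; Garrison Bridge 166.3499 → $166.35; Winslow Plaza 1,829.8488 → $1,829.85.

Lower Terminal: $1,854.80 | Garrison Bridge: $166.35 | Ashcroft Corridor: $1,400.00 | Winslow Plaza: $1,829.85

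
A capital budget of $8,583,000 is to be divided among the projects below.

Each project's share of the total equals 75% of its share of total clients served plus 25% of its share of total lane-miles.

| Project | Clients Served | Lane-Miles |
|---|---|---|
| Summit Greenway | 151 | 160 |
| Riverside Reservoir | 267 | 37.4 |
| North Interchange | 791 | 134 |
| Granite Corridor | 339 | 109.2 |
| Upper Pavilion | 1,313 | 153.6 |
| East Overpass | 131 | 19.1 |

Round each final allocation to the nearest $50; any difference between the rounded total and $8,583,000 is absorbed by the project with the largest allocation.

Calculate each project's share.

Summit Greenway: $884,650 | Riverside Reservoir: $705,300 | North Interchange: $2,170,650 | Granite Corridor: $1,111,400 | Upper Pavilion: $3,362,350 | East Overpass: $348,650

Clients served total 2,992; lane-miles total 613.3.
Composite weights (75% clients served + 25% lane-miles): Summit Greenway 0.1031; Riverside Reservoir 0.0822; North Interchange 0.2529; Granite Corridor 0.1295; Upper Pavilion 0.3917; East Overpass 0.0406.
Proportional shares: Summit Greenway 884,665.88; Riverside Reservoir 705,298.32; North Interchange 2,170,651.66; Granite Corridor 1,111,411.75; Upper Pavilion 3,362,302.47; East Overpass 348,669.92.
Rounded to nearest $50: Summit Greenway $884,650; Riverside Reservoir $705,300; North Interchange $2,170,650; Granite Corridor $1,111,400; Upper Pavilion $3,362,300; East Overpass $348,650. Sum = $8,582,950.
Difference $8,583,000 − $8,582,950 = +$50 applied to largest allocation (Upper Pavilion): Upper Pavilion becomes $3,362,350.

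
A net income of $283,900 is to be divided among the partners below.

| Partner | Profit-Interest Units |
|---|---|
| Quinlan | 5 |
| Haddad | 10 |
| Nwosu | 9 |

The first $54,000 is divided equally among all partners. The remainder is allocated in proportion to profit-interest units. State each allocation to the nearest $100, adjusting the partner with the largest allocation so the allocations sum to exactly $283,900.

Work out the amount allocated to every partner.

$54,000 shared equally gives $18,000 per partner.
Remainder $229,900 by profit-interest units (total 24): Quinlan 47,895.83 → $47,900; Haddad 95,791.67 → $95,800; Nwosu 86,212.50 → $86,200.
Totals: Quinlan $18,000 + $47,900 = $65,900; Haddad $18,000 + $95,800 = $113,800; Nwosu $18,000 + $86,200 = $104,200.

Quinlan: $65,900 · Haddad: $113,800 · Nwosu: $104,200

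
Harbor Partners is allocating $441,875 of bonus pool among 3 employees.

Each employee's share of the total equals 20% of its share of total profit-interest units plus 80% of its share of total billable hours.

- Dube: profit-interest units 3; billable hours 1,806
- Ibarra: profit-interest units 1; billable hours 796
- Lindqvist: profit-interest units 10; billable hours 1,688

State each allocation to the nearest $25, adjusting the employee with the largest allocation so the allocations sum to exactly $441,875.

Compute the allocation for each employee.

Dube: $167,750; Ibarra: $71,900; Lindqvist: $202,225

Totals — profit-interest units 14, billable hours 4,290.
Blended shares (20% profit-interest units + 80% billable hours): Dube 0.3796; Ibarra 0.1627; Lindqvist 0.4576.
Pro-rata amounts: Dube 167,753.58; Ibarra 71,903.64; Lindqvist 202,217.77.
Rounded to nearest $25: Dube $167,750; Ibarra $71,900; Lindqvist $202,225. Sum = $441,875.
Sum already equals the total — no adjustment.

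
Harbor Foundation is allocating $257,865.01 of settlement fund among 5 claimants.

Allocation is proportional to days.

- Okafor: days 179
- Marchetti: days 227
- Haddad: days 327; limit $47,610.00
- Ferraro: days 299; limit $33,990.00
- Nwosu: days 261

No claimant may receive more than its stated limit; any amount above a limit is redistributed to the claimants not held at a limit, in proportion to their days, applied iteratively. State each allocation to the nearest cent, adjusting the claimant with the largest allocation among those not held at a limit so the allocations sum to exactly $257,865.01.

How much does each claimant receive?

Okafor: $47,303.50; Marchetti: $59,988.24; Haddad: $47,610.00; Ferraro: $33,990.00; Nwosu: $68,973.27

Combined days = 1,293.
Proportional shares (ignoring caps): Okafor 35,698.2496; Marchetti 45,270.9646; Haddad 65,214.1209; Ferraro 59,630.0371; Nwosu 52,051.6377.
Cap binds for Haddad ($47,610.00), Ferraro ($33,990.00); residual $176,265.01 reallocated over remaining days 667.
Redistributed shares: Okafor 47,303.5034 → $47,303.50; Marchetti 59,988.2418 → $59,988.24; Nwosu 68,973.2648 → $68,973.26.
Rounding difference +$0.01 applied to Nwosu → $68,973.27.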